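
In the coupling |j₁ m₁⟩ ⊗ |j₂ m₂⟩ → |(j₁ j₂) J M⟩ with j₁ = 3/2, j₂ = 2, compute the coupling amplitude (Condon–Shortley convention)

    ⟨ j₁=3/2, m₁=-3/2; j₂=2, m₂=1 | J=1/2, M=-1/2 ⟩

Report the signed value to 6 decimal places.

−√(1/10) ≈ -0.316228

j₁+j₂−J=3  J+j₁−j₂=0  J−j₁+j₂=1  j₁+j₂+J+1=5
(j₁±m₁, j₂±m₂, J±M) = (0,3,3,1,0,1)
P² = 18/5
sum k=3..3:
  [3] −1/6 = -1/6
S = -1/6
C² = P²·S² = 1/10 ; C = -0.316228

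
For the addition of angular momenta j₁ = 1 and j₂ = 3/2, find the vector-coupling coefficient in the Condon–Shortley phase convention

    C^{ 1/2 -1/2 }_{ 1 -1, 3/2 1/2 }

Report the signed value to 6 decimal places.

j₁+j₂−J=2  J+j₁−j₂=0  J−j₁+j₂=1  j₁+j₂+J+1=4
(j₁±m₁, j₂±m₂, J±M) = (0,2,2,1,0,1)
P² = 2/3
sum k=2..2:
  [2] +1/2 = 1/2
S = 1/2
C² = P²·S² = 1/6 ; C = +0.408248

+√(1/6) ≈ +0.408248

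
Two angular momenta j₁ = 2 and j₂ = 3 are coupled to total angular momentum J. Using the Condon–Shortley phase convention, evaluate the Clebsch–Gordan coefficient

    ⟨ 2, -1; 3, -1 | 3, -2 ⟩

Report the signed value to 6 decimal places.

−√(1/4) = -0.500000

triangle: 2!*2!*4!/9! = 96/362880
(j±m)!: 1!*3!*2!*4!*1!*5! = 34560
prefactor² = (2J+1)*Δ*N² = 64
  k=1: −1/(1!*1!*2!*1!*0!*3!) = -1/12
  k=2: +1/(2!*0!*1!*0!*1!*4!) = 1/48
Σ = -1/16  ⇒  CG² = 64*(-1/16)² = 1/4
CG = −√(1/4) = -0.500000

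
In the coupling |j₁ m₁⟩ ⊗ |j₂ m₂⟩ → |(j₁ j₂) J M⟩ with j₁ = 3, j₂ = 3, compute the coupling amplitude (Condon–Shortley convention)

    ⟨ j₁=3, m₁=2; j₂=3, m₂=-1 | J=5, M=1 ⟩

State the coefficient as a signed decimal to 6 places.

+√(9/28) ≈ +0.566947

triangle: 1!*5!*5!/12! = 14400/479001600
(j±m)!: 5!*1!*2!*4!*6!*4! = 99532800
prefactor² = (2J+1)*Δ*N² = 230400/7
  k=0: +1/(0!*1!*1!*2!*4!*3!) = 1/288
  k=1: −1/(1!*0!*0!*1!*5!*4!) = -1/2880
Σ = 1/320  ⇒  CG² = 230400/7*1/320² = 9/28
CG = +√(9/28) = +0.566947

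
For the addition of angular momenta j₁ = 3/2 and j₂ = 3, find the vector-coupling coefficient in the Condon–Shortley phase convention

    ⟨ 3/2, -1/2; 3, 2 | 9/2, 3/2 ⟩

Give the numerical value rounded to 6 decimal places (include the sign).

j₁+j₂−J=0  J+j₁−j₂=3  J−j₁+j₂=6  j₁+j₂+J+1=10
(j₁±m₁, j₂±m₂, J±M) = (1,2,5,1,6,3)
P² = 86400/7
sum k=0..0:
  [0] +1/240 = 1/240
S = 1/240
C² = P²·S² = 3/14 ; C = +0.462910

+0.462910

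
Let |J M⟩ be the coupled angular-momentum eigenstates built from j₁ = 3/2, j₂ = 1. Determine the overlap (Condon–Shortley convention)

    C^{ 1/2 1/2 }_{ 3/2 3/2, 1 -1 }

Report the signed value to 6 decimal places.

triangle: 2!*1!*0!/4! = 2/24
(j±m)!: 3!*0!*0!*2!*1!*0! = 12
prefactor² = (2J+1)*Δ*N² = 2
  k=0: +1/(0!*2!*0!*0!*1!*0!) = 1/2
Σ = 1/2  ⇒  CG² = 2*1/2² = 1/2
CG = +√(1/2) = +0.707107

+√(1/2) = +0.707107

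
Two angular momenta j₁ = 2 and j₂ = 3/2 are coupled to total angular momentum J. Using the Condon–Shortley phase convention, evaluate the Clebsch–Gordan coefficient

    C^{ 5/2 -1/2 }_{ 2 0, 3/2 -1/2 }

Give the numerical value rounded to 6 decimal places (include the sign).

j₁+j₂−J=1  J+j₁−j₂=3  J−j₁+j₂=2  j₁+j₂+J+1=7
(j₁±m₁, j₂±m₂, J±M) = (2,2,1,2,2,3)
P² = 48/35
sum k=0..1:
  [0] +1/2 = 1/2
  [1] −1/4 = -1/4
S = 1/4
C² = P²·S² = 3/35 ; C = +0.292770

+√(3/35) ≈ +0.292770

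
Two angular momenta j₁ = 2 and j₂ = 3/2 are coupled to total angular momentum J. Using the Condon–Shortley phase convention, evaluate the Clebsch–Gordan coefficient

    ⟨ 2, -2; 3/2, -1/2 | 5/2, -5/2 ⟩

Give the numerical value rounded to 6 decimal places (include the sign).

j₁+j₂−J=1  J+j₁−j₂=3  J−j₁+j₂=2  j₁+j₂+J+1=7
(j₁±m₁, j₂±m₂, J±M) = (0,4,1,2,0,5)
P² = 576/7
sum k=1..1:
  [1] −1/12 = -1/12
S = -1/12
C² = P²·S² = 4/7 ; C = -0.755929

−√(4/7) = -0.755929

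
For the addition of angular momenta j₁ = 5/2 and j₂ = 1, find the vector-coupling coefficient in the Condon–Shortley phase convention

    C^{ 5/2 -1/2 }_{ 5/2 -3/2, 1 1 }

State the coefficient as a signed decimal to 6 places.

triangle: 1!×4!×1!/7! = 24/5040
(j±m)!: 1!×4!×2!×0!×2!×3! = 576
prefactor² = (2J+1)×Δ×N² = 576/35
  k=1: −1/(1!×0!×3!×1!×1!×0!) = -1/6
Σ = -1/6  ⇒  CG² = 576/35×(-1/6)² = 16/35
CG = −√(16/35) = -0.676123

−√(16/35) ≈ -0.676123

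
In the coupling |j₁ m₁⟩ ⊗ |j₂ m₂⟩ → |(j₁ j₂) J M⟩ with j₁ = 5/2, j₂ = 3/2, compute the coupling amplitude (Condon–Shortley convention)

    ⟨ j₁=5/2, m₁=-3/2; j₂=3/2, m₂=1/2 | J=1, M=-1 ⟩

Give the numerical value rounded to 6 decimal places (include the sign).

+0.547723  (= +√(3/10))

triangle: 3!·2!·0!/6! = 12/720
(j±m)!: 1!·4!·2!·1!·0!·2! = 96
prefactor² = (2J+1)·Δ·N² = 24/5
  k=2: +1/(2!·1!·2!·0!·0!·0!) = 1/4
Σ = 1/4  ⇒  CG² = 24/5·1/4² = 3/10
CG = +√(3/10) = +0.547723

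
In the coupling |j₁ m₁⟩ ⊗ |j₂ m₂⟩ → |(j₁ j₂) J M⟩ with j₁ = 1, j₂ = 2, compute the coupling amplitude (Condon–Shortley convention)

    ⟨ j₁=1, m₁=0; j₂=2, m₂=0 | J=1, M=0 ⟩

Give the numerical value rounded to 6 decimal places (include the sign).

√[3·2!0!2!/5! · 1!1!2!2!1!1!] = √(2/5)
  +(−1)^1/∏(1,1,0,1,0,1)! = -1  (running -1)
⟨..|..⟩ = √(2/5)·(-1) = -0.632456

-0.632456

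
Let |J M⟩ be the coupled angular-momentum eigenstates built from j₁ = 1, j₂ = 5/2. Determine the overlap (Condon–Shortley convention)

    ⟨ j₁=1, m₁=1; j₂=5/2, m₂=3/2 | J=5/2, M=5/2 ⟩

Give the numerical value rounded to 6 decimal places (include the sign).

+0.534522  (= +√(2/7))

j₁+j₂−J=1  J+j₁−j₂=1  J−j₁+j₂=4  j₁+j₂+J+1=7
(j₁±m₁, j₂±m₂, J±M) = (2,0,4,1,5,0)
P² = 1152/7
sum k=0..0:
  [0] +1/24 = 1/24
S = 1/24
C² = P²·S² = 2/7 ; C = +0.534522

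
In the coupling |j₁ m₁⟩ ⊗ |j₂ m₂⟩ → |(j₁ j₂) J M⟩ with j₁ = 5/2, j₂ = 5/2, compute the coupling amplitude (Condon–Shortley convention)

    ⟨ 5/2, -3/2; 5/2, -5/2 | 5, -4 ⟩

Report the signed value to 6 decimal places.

+√(1/2) ≈ +0.707107

√[11·0!5!5!/11! · 1!4!0!5!1!9!] = √(4147200)
  +(−1)^0/∏(0,0,4,0,1,5)! = 1/2880  (running 1/2880)
⟨..|..⟩ = √(4147200)·(1/2880) = +0.707107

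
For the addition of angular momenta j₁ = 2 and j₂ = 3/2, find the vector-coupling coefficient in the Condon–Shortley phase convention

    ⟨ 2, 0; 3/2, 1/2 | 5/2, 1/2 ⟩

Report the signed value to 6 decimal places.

triangle: 1!·3!·2!/7! = 12/5040
(j±m)!: 2!·2!·2!·1!·3!·2! = 96
prefactor² = (2J+1)·Δ·N² = 48/35
  k=0: +1/(0!·1!·2!·2!·1!·0!) = 1/4
  k=1: −1/(1!·0!·1!·1!·2!·1!) = -1/2
Σ = -1/4  ⇒  CG² = 48/35·(-1/4)² = 3/35
CG = −√(3/35) = -0.292770

-0.292770  (= −√(3/35))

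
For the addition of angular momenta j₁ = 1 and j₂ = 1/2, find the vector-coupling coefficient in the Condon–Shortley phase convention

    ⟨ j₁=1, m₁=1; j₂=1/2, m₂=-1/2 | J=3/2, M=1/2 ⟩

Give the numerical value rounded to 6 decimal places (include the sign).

+√(1/3) = +0.577350

j₁+j₂−J=0  J+j₁−j₂=2  J−j₁+j₂=1  j₁+j₂+J+1=4
(j₁±m₁, j₂±m₂, J±M) = (2,0,0,1,2,1)
P² = 4/3
sum k=0..0:
  [0] +1/2 = 1/2
S = 1/2
C² = P²·S² = 1/3 ; C = +0.577350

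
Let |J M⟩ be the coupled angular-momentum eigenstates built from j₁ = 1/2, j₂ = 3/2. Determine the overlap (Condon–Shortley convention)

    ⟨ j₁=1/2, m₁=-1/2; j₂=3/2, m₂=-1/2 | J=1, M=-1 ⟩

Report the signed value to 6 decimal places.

-0.500000

j₁+j₂−J=1  J+j₁−j₂=0  J−j₁+j₂=2  j₁+j₂+J+1=4
(j₁±m₁, j₂±m₂, J±M) = (0,1,1,2,0,2)
P² = 1
sum k=1..1:
  [1] −1/2 = -1/2
S = -1/2
C² = P²·S² = 1/4 ; C = -0.500000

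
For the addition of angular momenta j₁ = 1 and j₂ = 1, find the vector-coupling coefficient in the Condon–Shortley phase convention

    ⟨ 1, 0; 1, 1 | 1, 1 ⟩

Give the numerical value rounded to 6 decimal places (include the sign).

√[3·1!1!1!/4! · 1!1!2!0!2!0!] = √(1/2)
  +(−1)^1/∏(1,0,0,1,1,0)! = -1  (running -1)
⟨..|..⟩ = √(1/2)·(-1) = -0.707107

−√(1/2) ≈ -0.707107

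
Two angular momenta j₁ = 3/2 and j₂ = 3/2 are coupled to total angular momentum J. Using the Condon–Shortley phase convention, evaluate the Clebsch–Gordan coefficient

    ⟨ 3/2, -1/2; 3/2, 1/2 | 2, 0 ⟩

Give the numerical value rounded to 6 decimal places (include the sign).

-0.500000  (= −√(1/4))

triangle: 1!*2!*2!/6! = 4/720
(j±m)!: 1!*2!*2!*1!*2!*2! = 16
prefactor² = (2J+1)*Δ*N² = 4/9
  k=0: +1/(0!*1!*2!*2!*0!*0!) = 1/4
  k=1: −1/(1!*0!*1!*1!*1!*1!) = -1
Σ = -3/4  ⇒  CG² = 4/9*(-3/4)² = 1/4
CG = −√(1/4) = -0.500000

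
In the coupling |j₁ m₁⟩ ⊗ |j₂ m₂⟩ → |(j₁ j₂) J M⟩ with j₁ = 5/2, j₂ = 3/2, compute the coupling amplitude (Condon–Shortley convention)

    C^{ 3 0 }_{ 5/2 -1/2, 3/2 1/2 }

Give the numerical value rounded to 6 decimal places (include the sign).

-0.447214

j₁+j₂−J=1  J+j₁−j₂=4  J−j₁+j₂=2  j₁+j₂+J+1=8
(j₁±m₁, j₂±m₂, J±M) = (2,3,2,1,3,3)
P² = 36/5
sum k=0..1:
  [0] +1/12 = 1/12
  [1] −1/4 = -1/4
S = -1/6
C² = P²·S² = 1/5 ; C = -0.447214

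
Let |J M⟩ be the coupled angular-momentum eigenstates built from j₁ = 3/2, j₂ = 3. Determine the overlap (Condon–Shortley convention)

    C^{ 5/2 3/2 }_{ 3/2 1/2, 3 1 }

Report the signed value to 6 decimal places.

-0.591608  (= −√(7/20))

triangle: 2!*1!*4!/8! = 48/40320
(j±m)!: 2!*1!*4!*2!*4!*1! = 2304
prefactor² = (2J+1)*Δ*N² = 576/35
  k=0: +1/(0!*2!*1!*4!*0!*0!) = 1/48
  k=1: −1/(1!*1!*0!*3!*1!*1!) = -1/6
Σ = -7/48  ⇒  CG² = 576/35*(-7/48)² = 7/20
CG = −√(7/20) = -0.591608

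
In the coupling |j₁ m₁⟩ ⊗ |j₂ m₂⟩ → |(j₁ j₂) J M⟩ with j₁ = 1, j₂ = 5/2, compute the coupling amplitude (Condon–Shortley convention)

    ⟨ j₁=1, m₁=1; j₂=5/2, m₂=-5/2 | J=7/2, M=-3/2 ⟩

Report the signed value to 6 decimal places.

+0.218218

j₁+j₂−J=0  J+j₁−j₂=2  J−j₁+j₂=5  j₁+j₂+J+1=8
(j₁±m₁, j₂±m₂, J±M) = (2,0,0,5,2,5)
P² = 19200/7
sum k=0..0:
  [0] +1/240 = 1/240
S = 1/240
C² = P²·S² = 1/21 ; C = +0.218218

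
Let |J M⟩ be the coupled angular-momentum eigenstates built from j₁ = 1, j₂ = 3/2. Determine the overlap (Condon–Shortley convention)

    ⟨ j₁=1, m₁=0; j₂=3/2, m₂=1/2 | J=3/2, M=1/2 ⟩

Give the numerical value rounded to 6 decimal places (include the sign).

-0.258199  (= −√(1/15))

triangle: 1!·1!·2!/5! = 2/120
(j±m)!: 1!·1!·2!·1!·2!·1! = 4
prefactor² = (2J+1)·Δ·N² = 4/15
  k=0: +1/(0!·1!·1!·2!·0!·0!) = 1/2
  k=1: −1/(1!·0!·0!·1!·1!·1!) = -1
Σ = -1/2  ⇒  CG² = 4/15·(-1/2)² = 1/15
CG = −√(1/15) = -0.258199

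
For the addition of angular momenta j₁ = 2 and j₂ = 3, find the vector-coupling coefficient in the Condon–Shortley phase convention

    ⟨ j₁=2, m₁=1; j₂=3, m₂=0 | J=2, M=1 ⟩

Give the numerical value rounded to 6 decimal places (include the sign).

-0.534522  (= −√(2/7))

√[5·3!1!3!/8! · 3!1!3!3!3!1!] = √(81/14)
  +(−1)^0/∏(0,3,1,3,0,0)! = 1/36  (running 1/36)
  +(−1)^1/∏(1,2,0,2,1,1)! = -1/4  (running -2/9)
⟨..|..⟩ = √(81/14)·(-2/9) = -0.534522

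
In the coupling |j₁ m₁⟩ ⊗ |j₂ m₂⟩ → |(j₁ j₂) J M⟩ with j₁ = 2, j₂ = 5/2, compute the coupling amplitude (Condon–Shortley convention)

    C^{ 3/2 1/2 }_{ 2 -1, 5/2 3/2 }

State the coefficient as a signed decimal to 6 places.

j₁+j₂−J=3  J+j₁−j₂=1  J−j₁+j₂=2  j₁+j₂+J+1=7
(j₁±m₁, j₂±m₂, J±M) = (1,3,4,1,2,1)
P² = 96/35
sum k=2..3:
  [2] +1/4 = 1/4
  [3] −1/6 = -1/6
S = 1/12
C² = P²·S² = 2/105 ; C = +0.138013

+√(2/105) = +0.138013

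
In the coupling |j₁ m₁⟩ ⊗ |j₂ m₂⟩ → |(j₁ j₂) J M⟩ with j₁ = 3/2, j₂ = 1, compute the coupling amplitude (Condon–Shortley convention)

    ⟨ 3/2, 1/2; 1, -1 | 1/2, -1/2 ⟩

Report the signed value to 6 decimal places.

triangle: 2!×1!×0!/4! = 2/24
(j±m)!: 2!×1!×0!×2!×0!×1! = 4
prefactor² = (2J+1)×Δ×N² = 2/3
  k=0: +1/(0!×2!×1!×0!×0!×0!) = 1/2
Σ = 1/2  ⇒  CG² = 2/3×1/2² = 1/6
CG = +√(1/6) = +0.408248

+√(1/6) ≈ +0.408248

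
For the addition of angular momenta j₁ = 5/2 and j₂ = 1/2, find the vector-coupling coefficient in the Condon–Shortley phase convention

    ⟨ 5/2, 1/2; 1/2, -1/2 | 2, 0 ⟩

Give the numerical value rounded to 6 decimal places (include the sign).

+√(1/2) = +0.707107

j₁+j₂−J=1  J+j₁−j₂=4  J−j₁+j₂=0  j₁+j₂+J+1=6
(j₁±m₁, j₂±m₂, J±M) = (3,2,0,1,2,2)
P² = 8
sum k=0..0:
  [0] +1/4 = 1/4
S = 1/4
C² = P²·S² = 1/2 ; C = +0.707107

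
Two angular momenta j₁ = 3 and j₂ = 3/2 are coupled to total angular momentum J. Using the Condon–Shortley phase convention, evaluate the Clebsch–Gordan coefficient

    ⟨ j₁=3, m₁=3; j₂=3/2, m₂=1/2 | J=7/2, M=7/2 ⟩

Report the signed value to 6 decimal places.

+√(2/3) ≈ +0.816497

j₁+j₂−J=1  J+j₁−j₂=5  J−j₁+j₂=2  j₁+j₂+J+1=9
(j₁±m₁, j₂±m₂, J±M) = (6,0,2,1,7,0)
P² = 38400
sum k=0..0:
  [0] +1/240 = 1/240
S = 1/240
C² = P²·S² = 2/3 ; C = +0.816497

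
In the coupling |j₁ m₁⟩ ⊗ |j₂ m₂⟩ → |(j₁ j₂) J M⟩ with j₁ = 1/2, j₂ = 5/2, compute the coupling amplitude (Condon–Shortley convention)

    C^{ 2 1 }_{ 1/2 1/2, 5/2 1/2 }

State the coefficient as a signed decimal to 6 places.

+0.577350

triangle: 1!×0!×4!/6! = 24/720
(j±m)!: 1!×0!×3!×2!×3!×1! = 72
prefactor² = (2J+1)×Δ×N² = 12
  k=0: +1/(0!×1!×0!×3!×0!×1!) = 1/6
Σ = 1/6  ⇒  CG² = 12×1/6² = 1/3
CG = +√(1/3) = +0.577350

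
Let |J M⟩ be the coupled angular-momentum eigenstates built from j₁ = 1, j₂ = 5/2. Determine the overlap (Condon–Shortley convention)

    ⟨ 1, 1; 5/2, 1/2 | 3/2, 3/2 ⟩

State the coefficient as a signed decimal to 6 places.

+0.258199  (= +√(1/15))

triangle: 2!×0!×3!/6! = 12/720
(j±m)!: 2!×0!×3!×2!×3!×0! = 144
prefactor² = (2J+1)×Δ×N² = 48/5
  k=0: +1/(0!×2!×0!×3!×0!×0!) = 1/12
Σ = 1/12  ⇒  CG² = 48/5×1/12² = 1/15
CG = +√(1/15) = +0.258199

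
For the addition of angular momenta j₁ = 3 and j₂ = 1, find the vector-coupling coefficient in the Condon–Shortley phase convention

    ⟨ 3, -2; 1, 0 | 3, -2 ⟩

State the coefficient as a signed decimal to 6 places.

√[7·1!5!1!/8! · 1!5!1!1!1!5!] = √(300)
  +(−1)^0/∏(0,1,5,1,0,0)! = 1/120  (running 1/120)
  +(−1)^1/∏(1,0,4,0,1,1)! = -1/24  (running -1/30)
⟨..|..⟩ = √(300)·(-1/30) = -0.577350

-0.577350  (= −√(1/3))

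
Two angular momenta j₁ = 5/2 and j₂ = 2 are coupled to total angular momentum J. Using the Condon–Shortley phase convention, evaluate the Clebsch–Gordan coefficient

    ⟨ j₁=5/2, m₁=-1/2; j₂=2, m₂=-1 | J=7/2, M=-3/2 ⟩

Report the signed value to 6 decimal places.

√[8·1!4!3!/9! · 2!3!1!3!2!5!] = √(384/7)
  +(−1)^0/∏(0,1,3,1,1,2)! = 1/12  (running 1/12)
  +(−1)^1/∏(1,0,2,0,2,3)! = -1/24  (running 1/24)
⟨..|..⟩ = √(384/7)·(1/24) = +0.308607

+0.308607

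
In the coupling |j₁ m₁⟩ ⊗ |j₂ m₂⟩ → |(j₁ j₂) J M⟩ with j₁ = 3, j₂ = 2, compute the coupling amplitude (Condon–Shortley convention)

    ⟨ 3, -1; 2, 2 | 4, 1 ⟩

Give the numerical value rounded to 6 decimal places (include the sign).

j₁+j₂−J=1  J+j₁−j₂=5  J−j₁+j₂=3  j₁+j₂+J+1=10
(j₁±m₁, j₂±m₂, J±M) = (2,4,4,0,5,3)
P² = 10368/7
sum k=1..1:
  [1] −1/72 = -1/72
S = -1/72
C² = P²·S² = 2/7 ; C = -0.534522

−√(2/7) = -0.534522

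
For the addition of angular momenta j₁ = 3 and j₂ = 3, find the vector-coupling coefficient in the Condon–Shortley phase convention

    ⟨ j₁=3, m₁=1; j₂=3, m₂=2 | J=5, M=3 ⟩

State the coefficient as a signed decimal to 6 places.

triangle: 1!*5!*5!/12! = 14400/479001600
(j±m)!: 4!*2!*5!*1!*8!*2! = 464486400
prefactor² = (2J+1)*Δ*N² = 153600
  k=0: +1/(0!*1!*2!*5!*3!*0!) = 1/1440
  k=1: −1/(1!*0!*1!*4!*4!*1!) = -1/576
Σ = -1/960  ⇒  CG² = 153600*(-1/960)² = 1/6
CG = −√(1/6) = -0.408248

−√(1/6) = -0.408248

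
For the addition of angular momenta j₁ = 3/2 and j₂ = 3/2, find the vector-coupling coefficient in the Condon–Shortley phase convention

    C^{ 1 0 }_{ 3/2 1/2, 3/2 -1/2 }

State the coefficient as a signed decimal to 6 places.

triangle: 2!*1!*1!/5! = 2/120
(j±m)!: 2!*1!*1!*2!*1!*1! = 4
prefactor² = (2J+1)*Δ*N² = 1/5
  k=0: +1/(0!*2!*1!*1!*0!*0!) = 1/2
  k=1: −1/(1!*1!*0!*0!*1!*1!) = -1
Σ = -1/2  ⇒  CG² = 1/5*(-1/2)² = 1/20
CG = −√(1/20) = -0.223607

-0.223607  (= −√(1/20))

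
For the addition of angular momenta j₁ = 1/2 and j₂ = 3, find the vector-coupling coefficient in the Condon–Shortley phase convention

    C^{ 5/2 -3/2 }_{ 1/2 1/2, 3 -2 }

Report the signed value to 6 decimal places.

triangle: 1!×0!×5!/7! = 120/5040
(j±m)!: 1!×0!×1!×5!×1!×4! = 2880
prefactor² = (2J+1)×Δ×N² = 2880/7
  k=0: +1/(0!×1!×0!×1!×0!×4!) = 1/24
Σ = 1/24  ⇒  CG² = 2880/7×1/24² = 5/7
CG = +√(5/7) = +0.845154

+√(5/7) ≈ +0.845154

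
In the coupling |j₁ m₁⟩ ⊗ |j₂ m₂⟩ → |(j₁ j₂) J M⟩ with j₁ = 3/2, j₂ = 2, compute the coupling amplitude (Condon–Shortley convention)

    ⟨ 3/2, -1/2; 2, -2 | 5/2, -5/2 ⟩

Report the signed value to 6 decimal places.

+√(4/7) = +0.755929

j₁+j₂−J=1  J+j₁−j₂=2  J−j₁+j₂=3  j₁+j₂+J+1=7
(j₁±m₁, j₂±m₂, J±M) = (1,2,0,4,0,5)
P² = 576/7
sum k=0..0:
  [0] +1/12 = 1/12
S = 1/12
C² = P²·S² = 4/7 ; C = +0.755929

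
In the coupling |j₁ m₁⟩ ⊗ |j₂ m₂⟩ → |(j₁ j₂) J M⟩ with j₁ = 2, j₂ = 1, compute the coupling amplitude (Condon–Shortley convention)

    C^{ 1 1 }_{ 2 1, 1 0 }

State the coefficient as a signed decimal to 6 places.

triangle: 2!*2!*0!/5! = 4/120
(j±m)!: 3!*1!*1!*1!*2!*0! = 12
prefactor² = (2J+1)*Δ*N² = 6/5
  k=1: −1/(1!*1!*0!*0!*2!*0!) = -1/2
Σ = -1/2  ⇒  CG² = 6/5*(-1/2)² = 3/10
CG = −√(3/10) = -0.547723

-0.547723  (= −√(3/10))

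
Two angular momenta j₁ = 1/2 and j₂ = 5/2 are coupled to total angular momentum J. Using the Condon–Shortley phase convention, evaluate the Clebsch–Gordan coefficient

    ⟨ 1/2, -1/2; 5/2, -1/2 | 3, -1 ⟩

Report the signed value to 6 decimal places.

+0.816497  (= +√(2/3))

j₁+j₂−J=0  J+j₁−j₂=1  J−j₁+j₂=5  j₁+j₂+J+1=7
(j₁±m₁, j₂±m₂, J±M) = (0,1,2,3,2,4)
P² = 96
sum k=0..0:
  [0] +1/12 = 1/12
S = 1/12
C² = P²·S² = 2/3 ; C = +0.816497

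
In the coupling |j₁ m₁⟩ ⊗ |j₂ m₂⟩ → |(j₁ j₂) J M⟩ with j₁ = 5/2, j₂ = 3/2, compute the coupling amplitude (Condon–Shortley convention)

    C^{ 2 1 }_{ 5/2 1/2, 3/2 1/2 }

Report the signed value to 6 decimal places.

triangle: 2!×3!×1!/7! = 12/5040
(j±m)!: 3!×2!×2!×1!×3!×1! = 144
prefactor² = (2J+1)×Δ×N² = 12/7
  k=1: −1/(1!×1!×1!×1!×2!×0!) = -1/2
  k=2: +1/(2!×0!×0!×0!×3!×1!) = 1/12
Σ = -5/12  ⇒  CG² = 12/7×(-5/12)² = 25/84
CG = −√(25/84) = -0.545545

-0.545545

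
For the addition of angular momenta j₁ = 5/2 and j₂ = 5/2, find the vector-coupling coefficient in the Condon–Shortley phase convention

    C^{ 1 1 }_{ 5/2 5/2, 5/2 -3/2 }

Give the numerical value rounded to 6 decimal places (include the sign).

+0.377964  (= +√(1/7))

√[3·4!1!1!/7! · 5!0!1!4!2!0!] = √(576/7)
  +(−1)^0/∏(0,4,0,1,1,0)! = 1/24  (running 1/24)
⟨..|..⟩ = √(576/7)·(1/24) = +0.377964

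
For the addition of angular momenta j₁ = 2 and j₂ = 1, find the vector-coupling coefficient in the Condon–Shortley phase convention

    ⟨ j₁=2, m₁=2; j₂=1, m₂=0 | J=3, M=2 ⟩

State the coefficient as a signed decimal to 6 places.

triangle: 0!*4!*2!/7! = 48/5040
(j±m)!: 4!*0!*1!*1!*5!*1! = 2880
prefactor² = (2J+1)*Δ*N² = 192
  k=0: +1/(0!*0!*0!*1!*4!*1!) = 1/24
Σ = 1/24  ⇒  CG² = 192*1/24² = 1/3
CG = +√(1/3) = +0.577350

+0.577350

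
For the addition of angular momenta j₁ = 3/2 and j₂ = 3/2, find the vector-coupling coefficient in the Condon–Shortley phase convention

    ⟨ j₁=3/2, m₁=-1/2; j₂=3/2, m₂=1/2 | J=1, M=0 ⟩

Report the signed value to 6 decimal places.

−√(1/20) ≈ -0.223607

j₁+j₂−J=2  J+j₁−j₂=1  J−j₁+j₂=1  j₁+j₂+J+1=5
(j₁±m₁, j₂±m₂, J±M) = (1,2,2,1,1,1)
P² = 1/5
sum k=1..2:
  [1] −1/1 = -1
  [2] +1/2 = 1/2
S = -1/2
C² = P²·S² = 1/20 ; C = -0.223607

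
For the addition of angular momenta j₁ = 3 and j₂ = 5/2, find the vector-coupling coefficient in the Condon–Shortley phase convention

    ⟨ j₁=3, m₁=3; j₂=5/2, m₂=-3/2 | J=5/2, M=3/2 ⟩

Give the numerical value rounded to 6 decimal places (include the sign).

+√(8/21) = +0.617213

triangle: 3!·3!·2!/9! = 72/362880
(j±m)!: 6!·0!·1!·4!·4!·1! = 414720
prefactor² = (2J+1)·Δ·N² = 3456/7
  k=0: +1/(0!·3!·0!·1!·3!·1!) = 1/36
Σ = 1/36  ⇒  CG² = 3456/7·1/36² = 8/21
CG = +√(8/21) = +0.617213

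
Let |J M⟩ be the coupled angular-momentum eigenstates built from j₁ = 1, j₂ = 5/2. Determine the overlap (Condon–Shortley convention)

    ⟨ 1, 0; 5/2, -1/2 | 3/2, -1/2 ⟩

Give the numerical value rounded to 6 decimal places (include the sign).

j₁+j₂−J=2  J+j₁−j₂=0  J−j₁+j₂=3  j₁+j₂+J+1=6
(j₁±m₁, j₂±m₂, J±M) = (1,1,2,3,1,2)
P² = 8/5
sum k=1..1:
  [1] −1/2 = -1/2
S = -1/2
C² = P²·S² = 2/5 ; C = -0.632456

−√(2/5) ≈ -0.632456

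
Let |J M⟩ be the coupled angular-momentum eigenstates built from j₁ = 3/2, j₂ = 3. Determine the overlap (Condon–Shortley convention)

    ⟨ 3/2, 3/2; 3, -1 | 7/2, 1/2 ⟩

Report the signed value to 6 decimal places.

+√(8/21) ≈ +0.617213

triangle: 1!×2!×5!/9! = 240/362880
(j±m)!: 3!×0!×2!×4!×4!×3! = 41472
prefactor² = (2J+1)×Δ×N² = 1536/7
  k=0: +1/(0!×1!×0!×2!×2!×3!) = 1/24
Σ = 1/24  ⇒  CG² = 1536/7×1/24² = 8/21
CG = +√(8/21) = +0.617213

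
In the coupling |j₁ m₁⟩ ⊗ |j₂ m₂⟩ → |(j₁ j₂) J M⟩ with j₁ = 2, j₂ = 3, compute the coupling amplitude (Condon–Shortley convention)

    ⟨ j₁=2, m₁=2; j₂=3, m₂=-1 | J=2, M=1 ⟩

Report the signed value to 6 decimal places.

+√(3/14) ≈ +0.462910

triangle: 3!·1!·3!/8! = 36/40320
(j±m)!: 4!·0!·2!·4!·3!·1! = 6912
prefactor² = (2J+1)·Δ·N² = 216/7
  k=0: +1/(0!·3!·0!·2!·1!·1!) = 1/12
Σ = 1/12  ⇒  CG² = 216/7·1/12² = 3/14
CG = +√(3/14) = +0.462910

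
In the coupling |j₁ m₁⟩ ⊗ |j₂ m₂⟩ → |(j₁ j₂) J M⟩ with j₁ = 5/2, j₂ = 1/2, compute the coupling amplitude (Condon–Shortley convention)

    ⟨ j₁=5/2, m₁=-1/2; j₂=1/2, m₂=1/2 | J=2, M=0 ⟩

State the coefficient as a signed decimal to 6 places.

triangle: 1!×4!×0!/6! = 24/720
(j±m)!: 2!×3!×1!×0!×2!×2! = 48
prefactor² = (2J+1)×Δ×N² = 8
  k=1: −1/(1!×0!×2!×0!×2!×0!) = -1/4
Σ = -1/4  ⇒  CG² = 8×(-1/4)² = 1/2
CG = −√(1/2) = -0.707107

−√(1/2) = -0.707107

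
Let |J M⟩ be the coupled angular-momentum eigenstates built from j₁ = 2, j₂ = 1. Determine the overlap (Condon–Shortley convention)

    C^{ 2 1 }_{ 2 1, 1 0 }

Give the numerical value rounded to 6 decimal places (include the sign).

+0.408248

√[5·1!3!1!/6! · 3!1!1!1!3!1!] = √(3/2)
  +(−1)^0/∏(0,1,1,1,2,0)! = 1/2  (running 1/2)
  +(−1)^1/∏(1,0,0,0,3,1)! = -1/6  (running 1/3)
⟨..|..⟩ = √(3/2)·(1/3) = +0.408248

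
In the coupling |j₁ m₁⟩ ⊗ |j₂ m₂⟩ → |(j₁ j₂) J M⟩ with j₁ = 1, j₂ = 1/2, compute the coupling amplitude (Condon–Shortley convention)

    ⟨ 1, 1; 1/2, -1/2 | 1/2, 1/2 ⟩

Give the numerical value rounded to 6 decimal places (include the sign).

√[2·1!1!0!/3! · 2!0!0!1!1!0!] = √(2/3)
  +(−1)^0/∏(0,1,0,0,1,0)! = 1  (running 1)
⟨..|..⟩ = √(2/3)·(1) = +0.816497

+√(2/3) = +0.816497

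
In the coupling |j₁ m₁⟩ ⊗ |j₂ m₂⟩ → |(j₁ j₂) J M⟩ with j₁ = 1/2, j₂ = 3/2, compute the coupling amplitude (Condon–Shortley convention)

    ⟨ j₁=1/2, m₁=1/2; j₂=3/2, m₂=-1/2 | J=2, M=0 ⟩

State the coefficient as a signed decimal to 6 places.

+√(1/2) ≈ +0.707107

j₁+j₂−J=0  J+j₁−j₂=1  J−j₁+j₂=3  j₁+j₂+J+1=5
(j₁±m₁, j₂±m₂, J±M) = (1,0,1,2,2,2)
P² = 2
sum k=0..0:
  [0] +1/2 = 1/2
S = 1/2
C² = P²·S² = 1/2 ; C = +0.707107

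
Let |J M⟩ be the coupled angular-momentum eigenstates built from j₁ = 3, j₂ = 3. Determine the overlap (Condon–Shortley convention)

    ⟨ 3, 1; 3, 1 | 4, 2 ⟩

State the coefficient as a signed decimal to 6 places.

√[9·2!4!4!/11! · 4!2!4!2!6!2!] = √(331776/385)
  +(−1)^0/∏(0,2,2,4,2,0)! = 1/192  (running 1/192)
  +(−1)^1/∏(1,1,1,3,3,1)! = -1/36  (running -13/576)
  +(−1)^2/∏(2,0,0,2,4,2)! = 1/192  (running -5/288)
⟨..|..⟩ = √(331776/385)·(-5/288) = -0.509647

−√(20/77) = -0.509647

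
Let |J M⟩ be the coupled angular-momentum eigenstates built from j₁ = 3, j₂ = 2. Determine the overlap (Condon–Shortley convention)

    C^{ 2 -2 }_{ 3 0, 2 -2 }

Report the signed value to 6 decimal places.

j₁+j₂−J=3  J+j₁−j₂=3  J−j₁+j₂=1  j₁+j₂+J+1=8
(j₁±m₁, j₂±m₂, J±M) = (3,3,0,4,0,4)
P² = 648/7
sum k=0..0:
  [0] +1/36 = 1/36
S = 1/36
C² = P²·S² = 1/14 ; C = +0.267261

+√(1/14) ≈ +0.267261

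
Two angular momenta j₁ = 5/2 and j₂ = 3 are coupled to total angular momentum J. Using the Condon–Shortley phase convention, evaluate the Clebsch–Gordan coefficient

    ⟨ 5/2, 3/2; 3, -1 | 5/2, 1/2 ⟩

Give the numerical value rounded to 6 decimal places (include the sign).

-0.169031

triangle: 3!·2!·3!/9! = 72/362880
(j±m)!: 4!·1!·2!·4!·3!·2! = 13824
prefactor² = (2J+1)·Δ·N² = 576/35
  k=0: +1/(0!·3!·1!·2!·1!·1!) = 1/12
  k=1: −1/(1!·2!·0!·1!·2!·2!) = -1/8
Σ = -1/24  ⇒  CG² = 576/35·(-1/24)² = 1/35
CG = −√(1/35) = -0.169031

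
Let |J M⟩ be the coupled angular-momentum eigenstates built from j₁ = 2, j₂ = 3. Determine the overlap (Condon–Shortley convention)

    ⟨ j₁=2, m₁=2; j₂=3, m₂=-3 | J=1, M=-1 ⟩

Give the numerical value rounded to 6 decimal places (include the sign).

+0.654654  (= +√(3/7))

j₁+j₂−J=4  J+j₁−j₂=0  J−j₁+j₂=2  j₁+j₂+J+1=7
(j₁±m₁, j₂±m₂, J±M) = (4,0,0,6,0,2)
P² = 6912/7
sum k=0..0:
  [0] +1/48 = 1/48
S = 1/48
C² = P²·S² = 3/7 ; C = +0.654654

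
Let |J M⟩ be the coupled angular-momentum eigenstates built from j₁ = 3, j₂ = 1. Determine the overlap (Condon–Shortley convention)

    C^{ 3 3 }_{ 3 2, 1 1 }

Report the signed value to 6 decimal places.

−√(1/4) ≈ -0.500000

√[7·1!5!1!/8! · 5!1!2!0!6!0!] = √(3600)
  +(−1)^1/∏(1,0,0,1,5,0)! = -1/120  (running -1/120)
⟨..|..⟩ = √(3600)·(-1/120) = -0.500000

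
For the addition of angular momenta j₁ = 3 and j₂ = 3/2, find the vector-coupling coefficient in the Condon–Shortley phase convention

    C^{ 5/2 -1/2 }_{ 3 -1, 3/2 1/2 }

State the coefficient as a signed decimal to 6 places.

−√(1/70) = -0.119523

j₁+j₂−J=2  J+j₁−j₂=4  J−j₁+j₂=1  j₁+j₂+J+1=8
(j₁±m₁, j₂±m₂, J±M) = (2,4,2,1,2,3)
P² = 288/35
sum k=1..2:
  [1] −1/6 = -1/6
  [2] +1/8 = 1/8
S = -1/24
C² = P²·S² = 1/70 ; C = -0.119523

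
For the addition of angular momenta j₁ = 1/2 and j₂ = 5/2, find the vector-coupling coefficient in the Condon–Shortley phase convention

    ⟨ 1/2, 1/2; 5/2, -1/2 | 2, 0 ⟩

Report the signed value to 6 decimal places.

j₁+j₂−J=1  J+j₁−j₂=0  J−j₁+j₂=4  j₁+j₂+J+1=6
(j₁±m₁, j₂±m₂, J±M) = (1,0,2,3,2,2)
P² = 8
sum k=0..0:
  [0] +1/4 = 1/4
S = 1/4
C² = P²·S² = 1/2 ; C = +0.707107

+0.707107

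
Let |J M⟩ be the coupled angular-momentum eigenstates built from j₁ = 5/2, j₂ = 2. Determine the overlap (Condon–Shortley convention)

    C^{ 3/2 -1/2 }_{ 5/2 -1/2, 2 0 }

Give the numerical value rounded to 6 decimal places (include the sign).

triangle: 3!·2!·1!/7! = 12/5040
(j±m)!: 2!·3!·2!·2!·1!·2! = 96
prefactor² = (2J+1)·Δ·N² = 32/35
  k=1: −1/(1!·2!·2!·1!·0!·0!) = -1/4
  k=2: +1/(2!·1!·1!·0!·1!·1!) = 1/2
Σ = 1/4  ⇒  CG² = 32/35·1/4² = 2/35
CG = +√(2/35) = +0.239046

+√(2/35) = +0.239046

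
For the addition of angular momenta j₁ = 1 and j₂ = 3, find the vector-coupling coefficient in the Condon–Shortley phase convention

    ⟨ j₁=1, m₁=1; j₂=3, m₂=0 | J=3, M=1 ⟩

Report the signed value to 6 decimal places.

+√(1/2) = +0.707107

√[7·1!1!5!/8! · 2!0!3!3!4!2!] = √(72)
  +(−1)^0/∏(0,1,0,3,1,2)! = 1/12  (running 1/12)
⟨..|..⟩ = √(72)·(1/12) = +0.707107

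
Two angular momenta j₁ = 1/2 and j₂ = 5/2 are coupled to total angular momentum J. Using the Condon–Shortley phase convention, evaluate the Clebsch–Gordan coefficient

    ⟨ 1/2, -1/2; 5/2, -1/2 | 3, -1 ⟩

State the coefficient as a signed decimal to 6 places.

+√(2/3) = +0.816497

√[7·0!1!5!/7! · 0!1!2!3!2!4!] = √(96)
  +(−1)^0/∏(0,0,1,2,0,3)! = 1/12  (running 1/12)
⟨..|..⟩ = √(96)·(1/12) = +0.816497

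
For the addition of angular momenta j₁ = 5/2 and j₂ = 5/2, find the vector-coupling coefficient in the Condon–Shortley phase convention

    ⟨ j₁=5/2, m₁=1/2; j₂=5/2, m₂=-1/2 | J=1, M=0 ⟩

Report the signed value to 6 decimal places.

√[3·4!1!1!/7! · 3!2!2!3!1!1!] = √(72/35)
  +(−1)^1/∏(1,3,1,1,0,0)! = -1/6  (running -1/6)
  +(−1)^2/∏(2,2,0,0,1,1)! = 1/4  (running 1/12)
⟨..|..⟩ = √(72/35)·(1/12) = +0.119523

+0.119523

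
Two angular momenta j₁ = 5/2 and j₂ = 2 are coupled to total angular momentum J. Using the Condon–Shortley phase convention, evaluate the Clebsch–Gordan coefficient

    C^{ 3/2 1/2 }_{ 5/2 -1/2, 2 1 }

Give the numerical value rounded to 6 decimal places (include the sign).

triangle: 3!·2!·1!/7! = 12/5040
(j±m)!: 2!·3!·3!·1!·2!·1! = 144
prefactor² = (2J+1)·Δ·N² = 48/35
  k=2: +1/(2!·1!·1!·1!·1!·0!) = 1/2
  k=3: −1/(3!·0!·0!·0!·2!·1!) = -1/12
Σ = 5/12  ⇒  CG² = 48/35·5/12² = 5/21
CG = +√(5/21) = +0.487950

+0.487950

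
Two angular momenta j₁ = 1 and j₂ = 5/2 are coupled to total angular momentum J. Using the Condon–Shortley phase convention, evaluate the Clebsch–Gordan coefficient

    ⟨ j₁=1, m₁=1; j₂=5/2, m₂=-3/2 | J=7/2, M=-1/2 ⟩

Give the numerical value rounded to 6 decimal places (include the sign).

√[8·0!2!5!/8! · 2!0!1!4!3!4!] = √(2304/7)
  +(−1)^0/∏(0,0,0,1,2,4)! = 1/48  (running 1/48)
⟨..|..⟩ = √(2304/7)·(1/48) = +0.377964

+√(1/7) ≈ +0.377964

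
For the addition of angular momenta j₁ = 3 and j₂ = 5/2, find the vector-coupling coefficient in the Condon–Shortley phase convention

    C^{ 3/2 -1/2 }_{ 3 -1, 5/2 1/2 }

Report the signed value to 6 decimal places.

-0.097590  (= −√(1/105))

j₁+j₂−J=4  J+j₁−j₂=2  J−j₁+j₂=1  j₁+j₂+J+1=8
(j₁±m₁, j₂±m₂, J±M) = (2,4,3,2,1,2)
P² = 192/35
sum k=2..3:
  [2] +1/8 = 1/8
  [3] −1/6 = -1/6
S = -1/24
C² = P²·S² = 1/105 ; C = -0.097590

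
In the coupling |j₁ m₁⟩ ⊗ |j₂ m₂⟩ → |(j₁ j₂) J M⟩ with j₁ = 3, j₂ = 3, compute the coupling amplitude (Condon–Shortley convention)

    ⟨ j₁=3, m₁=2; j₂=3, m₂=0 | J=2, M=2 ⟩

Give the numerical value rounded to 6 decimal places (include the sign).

−√(5/21) ≈ -0.487950

√[5·4!2!2!/9! · 5!1!3!3!4!0!] = √(960/7)
  +(−1)^1/∏(1,3,0,2,2,0)! = -1/24  (running -1/24)
⟨..|..⟩ = √(960/7)·(-1/24) = -0.487950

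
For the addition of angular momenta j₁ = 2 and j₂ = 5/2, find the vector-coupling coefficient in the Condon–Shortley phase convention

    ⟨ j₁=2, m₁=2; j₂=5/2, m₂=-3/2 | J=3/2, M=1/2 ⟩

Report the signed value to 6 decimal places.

+0.552052

√[4·3!1!2!/7! · 4!0!1!4!2!1!] = √(384/35)
  +(−1)^0/∏(0,3,0,1,1,1)! = 1/6  (running 1/6)
⟨..|..⟩ = √(384/35)·(1/6) = +0.552052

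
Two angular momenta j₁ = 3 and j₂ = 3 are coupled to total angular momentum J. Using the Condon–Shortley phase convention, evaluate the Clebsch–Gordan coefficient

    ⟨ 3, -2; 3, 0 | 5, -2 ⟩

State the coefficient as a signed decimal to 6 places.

−√(1/3) = -0.577350

√[11·1!5!5!/12! · 1!5!3!3!3!7!] = √(43200)
  +(−1)^0/∏(0,1,5,3,0,2)! = 1/1440  (running 1/1440)
  +(−1)^1/∏(1,0,4,2,1,3)! = -1/288  (running -1/360)
⟨..|..⟩ = √(43200)·(-1/360) = -0.577350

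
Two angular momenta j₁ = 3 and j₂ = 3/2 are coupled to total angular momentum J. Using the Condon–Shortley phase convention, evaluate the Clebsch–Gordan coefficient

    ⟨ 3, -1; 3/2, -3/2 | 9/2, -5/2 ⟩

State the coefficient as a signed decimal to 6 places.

+0.645497

√[10·0!6!3!/10! · 2!4!0!3!2!7!] = √(34560)
  +(−1)^0/∏(0,0,4,0,2,3)! = 1/288  (running 1/288)
⟨..|..⟩ = √(34560)·(1/288) = +0.645497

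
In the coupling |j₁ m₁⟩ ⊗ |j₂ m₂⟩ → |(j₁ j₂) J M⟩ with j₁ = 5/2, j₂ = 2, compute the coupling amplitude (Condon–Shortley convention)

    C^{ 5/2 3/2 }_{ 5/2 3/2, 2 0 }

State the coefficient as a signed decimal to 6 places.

-0.119523  (= −√(1/70))

j₁+j₂−J=2  J+j₁−j₂=3  J−j₁+j₂=2  j₁+j₂+J+1=8
(j₁±m₁, j₂±m₂, J±M) = (4,1,2,2,4,1)
P² = 288/35
sum k=0..1:
  [0] +1/8 = 1/8
  [1] −1/6 = -1/6
S = -1/24
C² = P²·S² = 1/70 ; C = -0.119523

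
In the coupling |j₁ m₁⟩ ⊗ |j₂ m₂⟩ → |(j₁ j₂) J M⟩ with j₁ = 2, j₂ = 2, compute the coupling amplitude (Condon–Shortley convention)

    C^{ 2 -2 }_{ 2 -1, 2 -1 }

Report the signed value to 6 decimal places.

−√(3/7) ≈ -0.654654

j₁+j₂−J=2  J+j₁−j₂=2  J−j₁+j₂=2  j₁+j₂+J+1=7
(j₁±m₁, j₂±m₂, J±M) = (1,3,1,3,0,4)
P² = 48/7
sum k=1..1:
  [1] −1/4 = -1/4
S = -1/4
C² = P²·S² = 3/7 ; C = -0.654654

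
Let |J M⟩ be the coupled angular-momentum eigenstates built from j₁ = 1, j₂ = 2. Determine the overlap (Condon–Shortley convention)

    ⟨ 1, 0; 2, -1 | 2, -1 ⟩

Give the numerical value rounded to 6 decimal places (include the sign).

√[5·1!1!3!/6! · 1!1!1!3!1!3!] = √(3/2)
  +(−1)^0/∏(0,1,1,1,0,2)! = 1/2  (running 1/2)
  +(−1)^1/∏(1,0,0,0,1,3)! = -1/6  (running 1/3)
⟨..|..⟩ = √(3/2)·(1/3) = +0.408248

+√(1/6) = +0.408248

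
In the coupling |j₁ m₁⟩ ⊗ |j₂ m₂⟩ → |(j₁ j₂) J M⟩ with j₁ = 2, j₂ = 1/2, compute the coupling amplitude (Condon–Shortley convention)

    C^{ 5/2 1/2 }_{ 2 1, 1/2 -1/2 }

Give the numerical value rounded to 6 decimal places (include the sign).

+0.632456

j₁+j₂−J=0  J+j₁−j₂=4  J−j₁+j₂=1  j₁+j₂+J+1=6
(j₁±m₁, j₂±m₂, J±M) = (3,1,0,1,3,2)
P² = 72/5
sum k=0..0:
  [0] +1/6 = 1/6
S = 1/6
C² = P²·S² = 2/5 ; C = +0.632456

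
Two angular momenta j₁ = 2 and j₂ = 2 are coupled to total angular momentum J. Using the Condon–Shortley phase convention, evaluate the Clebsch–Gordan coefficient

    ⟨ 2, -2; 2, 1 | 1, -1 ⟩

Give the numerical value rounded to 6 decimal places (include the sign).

-0.447214

√[3·3!1!1!/6! · 0!4!3!1!0!2!] = √(36/5)
  +(−1)^3/∏(3,0,1,0,0,1)! = -1/6  (running -1/6)
⟨..|..⟩ = √(36/5)·(-1/6) = -0.447214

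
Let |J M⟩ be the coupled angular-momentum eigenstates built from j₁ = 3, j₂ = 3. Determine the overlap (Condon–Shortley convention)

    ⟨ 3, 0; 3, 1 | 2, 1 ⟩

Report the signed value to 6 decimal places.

j₁+j₂−J=4  J+j₁−j₂=2  J−j₁+j₂=2  j₁+j₂+J+1=9
(j₁±m₁, j₂±m₂, J±M) = (3,3,4,2,3,1)
P² = 96/7
sum k=2..3:
  [2] +1/8 = 1/8
  [3] −1/12 = -1/12
S = 1/24
C² = P²·S² = 1/42 ; C = +0.154303

+√(1/42) ≈ +0.154303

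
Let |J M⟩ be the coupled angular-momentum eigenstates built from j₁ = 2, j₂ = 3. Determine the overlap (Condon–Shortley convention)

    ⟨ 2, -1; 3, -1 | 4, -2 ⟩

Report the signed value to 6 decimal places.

-0.188982  (= −√(1/28))

√[9·1!3!5!/10! · 1!3!2!4!2!6!] = √(5184/7)
  +(−1)^0/∏(0,1,3,2,0,3)! = 1/72  (running 1/72)
  +(−1)^1/∏(1,0,2,1,1,4)! = -1/48  (running -1/144)
⟨..|..⟩ = √(5184/7)·(-1/144) = -0.188982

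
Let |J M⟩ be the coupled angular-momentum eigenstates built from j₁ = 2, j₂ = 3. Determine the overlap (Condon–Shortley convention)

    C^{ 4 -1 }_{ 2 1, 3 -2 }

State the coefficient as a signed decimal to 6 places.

j₁+j₂−J=1  J+j₁−j₂=3  J−j₁+j₂=5  j₁+j₂+J+1=10
(j₁±m₁, j₂±m₂, J±M) = (3,1,1,5,3,5)
P² = 6480/7
sum k=0..1:
  [0] +1/48 = 1/48
  [1] −1/720 = -1/720
S = 7/360
C² = P²·S² = 7/20 ; C = +0.591608

+√(7/20) ≈ +0.591608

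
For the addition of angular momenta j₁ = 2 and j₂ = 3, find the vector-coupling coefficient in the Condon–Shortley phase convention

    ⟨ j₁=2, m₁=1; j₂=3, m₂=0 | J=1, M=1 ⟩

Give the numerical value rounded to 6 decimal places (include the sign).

triangle: 4!·0!·2!/7! = 48/5040
(j±m)!: 3!·1!·3!·3!·2!·0! = 432
prefactor² = (2J+1)·Δ·N² = 432/35
  k=1: −1/(1!·3!·0!·2!·0!·0!) = -1/12
Σ = -1/12  ⇒  CG² = 432/35·(-1/12)² = 3/35
CG = −√(3/35) = -0.292770

-0.292770  (= −√(3/35))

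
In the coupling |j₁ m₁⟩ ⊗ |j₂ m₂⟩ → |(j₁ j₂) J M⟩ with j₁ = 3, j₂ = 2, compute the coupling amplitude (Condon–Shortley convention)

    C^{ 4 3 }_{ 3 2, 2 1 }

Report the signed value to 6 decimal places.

triangle: 1!×5!×3!/10! = 720/3628800
(j±m)!: 5!×1!×3!×1!×7!×1! = 3628800
prefactor² = (2J+1)×Δ×N² = 6480
  k=0: +1/(0!×1!×1!×3!×4!×0!) = 1/144
  k=1: −1/(1!×0!×0!×2!×5!×1!) = -1/240
Σ = 1/360  ⇒  CG² = 6480×1/360² = 1/20
CG = +√(1/20) = +0.223607

+√(1/20) = +0.223607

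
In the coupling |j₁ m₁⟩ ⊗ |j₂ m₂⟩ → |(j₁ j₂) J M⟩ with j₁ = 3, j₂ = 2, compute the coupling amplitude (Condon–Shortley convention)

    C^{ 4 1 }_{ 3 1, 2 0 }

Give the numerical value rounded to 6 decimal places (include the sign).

√[9·1!5!3!/10! · 4!2!2!2!5!3!] = √(1728/7)
  +(−1)^0/∏(0,1,2,2,3,1)! = 1/24  (running 1/24)
  +(−1)^1/∏(1,0,1,1,4,2)! = -1/48  (running 1/48)
⟨..|..⟩ = √(1728/7)·(1/48) = +0.327327

+0.327327  (= +√(3/28))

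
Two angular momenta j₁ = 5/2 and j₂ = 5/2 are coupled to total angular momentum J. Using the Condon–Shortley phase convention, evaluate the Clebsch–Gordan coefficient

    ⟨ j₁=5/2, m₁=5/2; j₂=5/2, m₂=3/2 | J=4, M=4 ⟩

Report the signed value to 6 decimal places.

triangle: 1!*4!*4!/10! = 576/3628800
(j±m)!: 5!*0!*4!*1!*8!*0! = 116121600
prefactor² = (2J+1)*Δ*N² = 165888
  k=0: +1/(0!*1!*0!*4!*4!*0!) = 1/576
Σ = 1/576  ⇒  CG² = 165888*1/576² = 1/2
CG = +√(1/2) = +0.707107

+0.707107  (= +√(1/2))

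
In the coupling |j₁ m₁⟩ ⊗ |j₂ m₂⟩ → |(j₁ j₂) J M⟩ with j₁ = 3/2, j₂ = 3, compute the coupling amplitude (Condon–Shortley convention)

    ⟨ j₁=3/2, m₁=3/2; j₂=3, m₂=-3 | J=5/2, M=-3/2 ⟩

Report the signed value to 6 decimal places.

triangle: 2!*1!*4!/8! = 48/40320
(j±m)!: 3!*0!*0!*6!*1!*4! = 103680
prefactor² = (2J+1)*Δ*N² = 5184/7
  k=0: +1/(0!*2!*0!*0!*1!*4!) = 1/48
Σ = 1/48  ⇒  CG² = 5184/7*1/48² = 9/28
CG = +√(9/28) = +0.566947

+0.566947  (= +√(9/28))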